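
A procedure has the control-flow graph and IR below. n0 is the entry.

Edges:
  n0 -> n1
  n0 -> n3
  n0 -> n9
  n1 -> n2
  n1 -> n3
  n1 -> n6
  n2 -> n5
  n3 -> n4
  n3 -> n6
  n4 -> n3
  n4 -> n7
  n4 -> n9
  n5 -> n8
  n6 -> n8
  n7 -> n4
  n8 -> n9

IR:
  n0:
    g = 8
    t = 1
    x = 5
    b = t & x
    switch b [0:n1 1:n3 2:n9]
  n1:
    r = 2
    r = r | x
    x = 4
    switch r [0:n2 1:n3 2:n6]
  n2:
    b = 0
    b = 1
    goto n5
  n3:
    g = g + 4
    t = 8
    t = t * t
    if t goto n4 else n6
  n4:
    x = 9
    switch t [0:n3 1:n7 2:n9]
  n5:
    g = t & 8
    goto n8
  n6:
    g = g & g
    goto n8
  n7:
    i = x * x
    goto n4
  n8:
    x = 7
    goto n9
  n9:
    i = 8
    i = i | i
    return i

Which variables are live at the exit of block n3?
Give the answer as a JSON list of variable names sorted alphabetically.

Per-block:
  n0: def={b,g,t,x} ue=∅
  n1: def={r,x} ue={x}
  n2: def={b} ue=∅
  n3: def={g,t} ue={g}
  n4: def={x} ue={t}
  n5: def={g} ue={t}
  n6: def={g} ue={g}
  n7: def={i} ue={x}
  n8: def={x} ue=∅
  n9: def={i} ue=∅

Live sets:
  n0: in=∅ out={g,t,x}
  n1: in={g,t,x} out={g,t}
  n2: in={t} out={t}
  n3: in={g} out={g,t}
  n4: in={g,t} out={g,t,x}
  n5: in={t} out=∅
  n6: in={g} out=∅
  n7: in={g,t,x} out={g,t}
  n8: in=∅ out=∅
  n9: in=∅ out=∅

live-out(n3) = ["g", "t"]

Answer: ["g", "t"]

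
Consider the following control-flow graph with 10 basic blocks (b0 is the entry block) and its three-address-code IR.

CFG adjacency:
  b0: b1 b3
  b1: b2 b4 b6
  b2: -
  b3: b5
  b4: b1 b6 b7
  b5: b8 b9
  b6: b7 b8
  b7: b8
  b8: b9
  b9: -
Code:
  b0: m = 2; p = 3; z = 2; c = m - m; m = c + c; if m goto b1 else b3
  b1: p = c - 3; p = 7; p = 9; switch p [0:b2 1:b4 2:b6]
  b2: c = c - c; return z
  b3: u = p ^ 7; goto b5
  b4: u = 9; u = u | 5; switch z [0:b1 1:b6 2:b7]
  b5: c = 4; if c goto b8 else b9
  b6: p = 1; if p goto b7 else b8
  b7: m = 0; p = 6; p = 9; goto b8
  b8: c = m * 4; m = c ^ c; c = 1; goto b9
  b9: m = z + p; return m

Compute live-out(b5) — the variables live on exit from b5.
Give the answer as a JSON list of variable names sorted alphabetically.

Per-block:
  b0: def={c,m,p,z} ue=∅
  b1: def={p} ue={c}
  b2: def={c} ue={c,z}
  b3: def={u} ue={p}
  b4: def={u} ue={z}
  b5: def={c} ue=∅
  b6: def={p} ue=∅
  b7: def={m,p} ue=∅
  b8: def={c,m} ue={m}
  b9: def={m} ue={p,z}

Backward fixpoint:
  live b0: ∅→{c,m,p,z}
  live b1: {c,m,z}→{c,m,z}
  live b2: {c,z}→∅
  live b3: {m,p,z}→{m,p,z}
  live b4: {c,m,z}→{c,m,z}
  live b5: {m,p,z}→{m,p,z}
  live b6: {m,z}→{m,p,z}
  live b7: {z}→{m,p,z}
  live b8: {m,p,z}→{p,z}
  live b9: {p,z}→∅

live-out(b5) = ["m", "p", "z"]

Answer: ["m", "p", "z"]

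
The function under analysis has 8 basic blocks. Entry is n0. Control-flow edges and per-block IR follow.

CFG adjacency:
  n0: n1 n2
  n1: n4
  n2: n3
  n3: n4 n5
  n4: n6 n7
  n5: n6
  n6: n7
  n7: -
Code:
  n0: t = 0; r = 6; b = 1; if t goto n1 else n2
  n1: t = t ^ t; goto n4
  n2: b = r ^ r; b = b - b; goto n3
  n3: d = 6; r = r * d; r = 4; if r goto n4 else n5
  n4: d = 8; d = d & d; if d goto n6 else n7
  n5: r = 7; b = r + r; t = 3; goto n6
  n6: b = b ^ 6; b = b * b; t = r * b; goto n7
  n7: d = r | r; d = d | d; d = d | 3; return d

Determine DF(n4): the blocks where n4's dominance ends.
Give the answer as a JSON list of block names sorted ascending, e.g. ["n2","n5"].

idom tree: n1←n0 n2←n0 n3←n2 n4←n0 n5←n3 n6←n0 n7←n0
Join-block Dom:
  n4: preds {n1,n3}: {n0,n1} ∩ {n0,n2,n3} = {n0}; idom=n0
  n6: preds {n4,n5}: {n0,n4} ∩ {n0,n2,n3,n5} = {n0}; idom=n0
  n7: preds {n4,n6}: {n0,n4} ∩ {n0,n6} = {n0}; idom=n0

Frontier:
  join n4 pred n1: n1 stop@n0
  join n4 pred n3: n3→n2 stop@n0
  join n6 pred n4: n4 stop@n0
  join n6 pred n5: n5→n3→n2 stop@n0
  join n7 pred n4: n4 stop@n0
  join n7 pred n6: n6 stop@n0
  n0 → ∅
  n1 → {n4}
  n2 → {n4,n6}
  n3 → {n4,n6}
  n4 → {n6,n7}
  n5 → {n6}
  n6 → {n7}
  n7 → ∅

DF(n4) = ["n6", "n7"]

Answer: ["n6", "n7"]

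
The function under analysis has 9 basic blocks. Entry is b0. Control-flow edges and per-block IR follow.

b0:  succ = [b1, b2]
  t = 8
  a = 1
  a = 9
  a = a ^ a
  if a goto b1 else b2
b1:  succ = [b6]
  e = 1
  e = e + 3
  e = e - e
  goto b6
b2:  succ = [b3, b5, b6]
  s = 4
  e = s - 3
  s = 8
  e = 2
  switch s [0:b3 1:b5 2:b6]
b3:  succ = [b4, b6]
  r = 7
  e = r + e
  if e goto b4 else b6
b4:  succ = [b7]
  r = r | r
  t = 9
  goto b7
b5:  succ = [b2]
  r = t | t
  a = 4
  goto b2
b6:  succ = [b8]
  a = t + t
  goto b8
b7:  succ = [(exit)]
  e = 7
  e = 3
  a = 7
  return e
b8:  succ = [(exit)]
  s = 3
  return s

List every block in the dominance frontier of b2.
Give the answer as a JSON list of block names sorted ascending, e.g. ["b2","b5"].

Answer: ["b2", "b6"]

Working:
idom tree: b1←b0 b2←b0 b3←b2 b4←b3 b5←b2 b6←b0 b7←b4 b8←b6
Dom at joins:
  b2: preds {b0,b5}: {b0} ∩ {b0,b2,b5} = {b0}; idom=b0
  b6: preds {b1,b2,b3}: {b0,b1} ∩ {b0,b2} ∩ {b0,b2,b3} = {b0}; idom=b0

Frontier:
  join b2 pred b0: · stop@b0
  join b2 pred b5: b5→b2 stop@b0
  join b6 pred b1: b1 stop@b0
  join b6 pred b2: b2 stop@b0
  join b6 pred b3: b3→b2 stop@b0
  DF(b0)=∅
  DF(b1)={b6}
  DF(b2)={b2,b6}
  DF(b3)={b6}
  DF(b4)=∅
  DF(b5)={b2}
  DF(b6)=∅
  DF(b7)=∅
  DF(b8)=∅

DF(b2) = ["b2", "b6"]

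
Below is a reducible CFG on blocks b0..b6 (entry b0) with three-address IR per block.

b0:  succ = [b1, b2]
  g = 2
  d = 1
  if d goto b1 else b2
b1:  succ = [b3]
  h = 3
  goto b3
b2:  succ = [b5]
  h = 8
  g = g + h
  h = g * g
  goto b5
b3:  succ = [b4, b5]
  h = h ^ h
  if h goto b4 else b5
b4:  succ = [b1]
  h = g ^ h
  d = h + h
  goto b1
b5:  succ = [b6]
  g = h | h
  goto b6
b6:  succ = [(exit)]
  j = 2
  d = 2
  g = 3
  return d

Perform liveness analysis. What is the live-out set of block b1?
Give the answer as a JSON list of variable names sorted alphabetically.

Block summaries:
  b0: {d,g} / ∅
  b1: {h} / ∅
  b2: {g,h} / {g}
  b3: {h} / {h}
  b4: {d,h} / {g,h}
  b5: {g} / {h}
  b6: {d,g,j} / ∅

Liveness:
  b0 li=∅ lo={g}
  b1 li={g} lo={g,h}
  b2 li={g} lo={h}
  b3 li={g,h} lo={g,h}
  b4 li={g,h} lo={g}
  b5 li={h} lo=∅
  b6 li=∅ lo=∅

live-out(b1) = ["g", "h"]

Answer: ["g", "h"]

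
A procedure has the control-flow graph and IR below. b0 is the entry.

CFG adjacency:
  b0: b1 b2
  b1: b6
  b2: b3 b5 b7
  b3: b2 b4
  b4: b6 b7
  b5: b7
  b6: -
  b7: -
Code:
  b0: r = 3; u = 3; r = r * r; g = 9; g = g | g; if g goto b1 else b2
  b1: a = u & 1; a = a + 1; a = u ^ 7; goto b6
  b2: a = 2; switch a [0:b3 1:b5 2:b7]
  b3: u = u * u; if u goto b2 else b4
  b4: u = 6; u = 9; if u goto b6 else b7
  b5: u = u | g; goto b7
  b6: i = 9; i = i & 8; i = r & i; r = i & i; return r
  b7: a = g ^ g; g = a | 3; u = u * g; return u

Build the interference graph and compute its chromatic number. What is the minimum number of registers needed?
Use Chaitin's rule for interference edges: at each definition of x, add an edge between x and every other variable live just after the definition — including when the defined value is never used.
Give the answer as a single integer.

Block summaries:
  b0 def {g,r,u} use ∅
  b1 def {a} use {u}
  b2 def {a} use ∅
  b3 def {u} use {u}
  b4 def {u} use ∅
  b5 def {u} use {g,u}
  b6 def {i,r} use {r}
  b7 def {a,g,u} use {g,u}

Live sets:
  live b0: ∅→{g,r,u}
  live b1: {r,u}→{r}
  live b2: {g,r,u}→{g,r,u}
  live b3: {g,r,u}→{g,r,u}
  live b4: {g,r}→{g,r,u}
  live b5: {g,u}→{g,u}
  live b6: {r}→∅
  live b7: {g,u}→∅

Interfere edges:
  a — {g,r,u}
  g — {a,r,u}
  i — {r}
  r — {a,g,i,u}
  u — {a,g,r}

Colouring:
  lower bound: {a,g,r,u} mutually conflict ⇒ χ ≥ 4
  assign a→R1 g→R2 i→R1 r→R0 u→R3 — no edge inside a register ⇒ χ ≤ 4
  χ = 4

Answer: 4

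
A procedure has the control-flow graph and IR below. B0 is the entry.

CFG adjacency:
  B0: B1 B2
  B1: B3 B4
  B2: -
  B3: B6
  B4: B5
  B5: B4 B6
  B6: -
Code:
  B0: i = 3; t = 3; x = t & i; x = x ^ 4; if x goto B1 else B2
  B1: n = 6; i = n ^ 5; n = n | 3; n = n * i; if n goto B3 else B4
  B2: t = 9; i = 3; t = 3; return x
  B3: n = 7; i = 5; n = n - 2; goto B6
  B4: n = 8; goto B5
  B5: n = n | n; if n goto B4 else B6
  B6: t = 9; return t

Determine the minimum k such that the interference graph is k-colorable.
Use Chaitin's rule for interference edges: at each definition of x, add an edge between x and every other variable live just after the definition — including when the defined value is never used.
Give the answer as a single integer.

Per-block:
  B0: def={i,t,x} ue=∅
  B1: def={i,n} ue=∅
  B2: def={i,t} ue={x}
  B3: def={i,n} ue=∅
  B4: def={n} ue=∅
  B5: def={n} ue={n}
  B6: def={t} ue=∅

Backward fixpoint:
  B0 li=∅ lo={x}
  B1 li=∅ lo=∅
  B2 li={x} lo=∅
  B3 li=∅ lo=∅
  B4 li=∅ lo={n}
  B5 li={n} lo=∅
  B6 li=∅ lo=∅

Interference:
  i — {n,t,x}
  n — {i}
  t — {i,x}
  x — {i,t}

Registers:
  lower bound: {i,t,x} mutually conflict ⇒ χ ≥ 3
  assign i→R0 n→R1 t→R1 x→R2 — no edge inside a register ⇒ χ ≤ 3
  χ = 3

Answer: 3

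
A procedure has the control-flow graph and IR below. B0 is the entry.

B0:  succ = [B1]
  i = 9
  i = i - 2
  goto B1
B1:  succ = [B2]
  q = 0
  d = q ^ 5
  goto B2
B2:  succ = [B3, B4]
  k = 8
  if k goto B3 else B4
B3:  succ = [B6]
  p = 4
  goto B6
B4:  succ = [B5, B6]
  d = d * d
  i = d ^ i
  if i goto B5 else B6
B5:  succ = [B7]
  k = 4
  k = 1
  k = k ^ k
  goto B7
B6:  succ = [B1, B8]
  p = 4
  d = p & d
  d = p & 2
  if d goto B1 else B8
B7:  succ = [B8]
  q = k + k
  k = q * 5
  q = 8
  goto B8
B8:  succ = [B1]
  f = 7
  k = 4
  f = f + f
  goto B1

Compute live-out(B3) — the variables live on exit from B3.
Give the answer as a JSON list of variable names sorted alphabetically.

Answer: ["d", "i"]

Working:
Per-block:
  B0 def {i} use ∅
  B1 def {d,q} use ∅
  B2 def {k} use ∅
  B3 def {p} use ∅
  B4 def {d,i} use {d,i}
  B5 def {k} use ∅
  B6 def {d,p} use {d}
  B7 def {k,q} use {k}
  B8 def {f,k} use ∅

Backward fixpoint:
  B0: in=∅ out={i}
  B1: in={i} out={d,i}
  B2: in={d,i} out={d,i}
  B3: in={d,i} out={d,i}
  B4: in={d,i} out={d,i}
  B5: in={i} out={i,k}
  B6: in={d,i} out={i}
  B7: in={i,k} out={i}
  B8: in={i} out={i}

live-out(B3) = ["d", "i"]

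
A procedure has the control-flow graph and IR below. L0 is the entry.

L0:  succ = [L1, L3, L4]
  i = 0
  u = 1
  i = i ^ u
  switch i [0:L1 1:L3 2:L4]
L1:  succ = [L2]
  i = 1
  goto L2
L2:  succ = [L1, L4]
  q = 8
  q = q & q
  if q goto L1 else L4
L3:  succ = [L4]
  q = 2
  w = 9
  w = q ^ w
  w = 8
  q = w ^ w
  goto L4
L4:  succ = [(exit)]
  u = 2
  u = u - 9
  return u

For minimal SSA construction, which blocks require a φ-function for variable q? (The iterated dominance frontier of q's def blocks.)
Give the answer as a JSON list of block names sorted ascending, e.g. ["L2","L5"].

idom tree: L1←L0 L2←L1 L3←L0 L4←L0
Dom∩ at merges:
  L1: preds {L0,L2}: {L0} ∩ {L0,L1,L2} = {L0}; idom=L0
  L4: preds {L0,L2,L3}: {L0} ∩ {L0,L1,L2} ∩ {L0,L3} = {L0}; idom=L0

Frontier:
  L1←L0: walk · to L0
  L1←L2: walk L2→L1 to L0
  L4←L0: walk · to L0
  L4←L2: walk L2→L1 to L0
  L4←L3: walk L3 to L0
  L0 → ∅
  L1 → {L1,L4}
  L2 → {L1,L4}
  L3 → {L4}
  L4 → ∅

φ for q: defs {L2,L3}
  DF⁺ = {L1,L4}

Answer: ["L1", "L4"]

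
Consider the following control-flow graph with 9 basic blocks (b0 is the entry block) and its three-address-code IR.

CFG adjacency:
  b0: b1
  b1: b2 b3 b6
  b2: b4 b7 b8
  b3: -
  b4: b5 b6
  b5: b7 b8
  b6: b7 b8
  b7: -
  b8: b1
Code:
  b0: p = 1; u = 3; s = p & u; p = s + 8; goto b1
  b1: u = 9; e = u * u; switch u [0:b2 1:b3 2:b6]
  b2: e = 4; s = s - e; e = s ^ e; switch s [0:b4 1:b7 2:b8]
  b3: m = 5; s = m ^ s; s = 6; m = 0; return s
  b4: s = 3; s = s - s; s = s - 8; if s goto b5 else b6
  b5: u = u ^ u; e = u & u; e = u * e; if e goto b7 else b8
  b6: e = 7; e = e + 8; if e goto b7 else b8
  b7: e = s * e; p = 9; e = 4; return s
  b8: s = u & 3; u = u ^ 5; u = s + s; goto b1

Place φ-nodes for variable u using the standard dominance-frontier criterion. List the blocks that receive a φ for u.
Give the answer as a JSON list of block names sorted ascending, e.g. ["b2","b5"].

Answer: ["b1", "b7", "b8"]

Working:
idom tree: b1←b0 b2←b1 b3←b1 b4←b2 b5←b4 b6←b1 b7←b1 b8←b1
Join-block Dom:
  b1: preds {b0,b8}: {b0} ∩ {b0,b1,b8} = {b0}; idom=b0
  b6: preds {b1,b4}: {b0,b1} ∩ {b0,b1,b2,b4} = {b0,b1}; idom=b1
  b7: preds {b2,b5,b6}: {b0,b1,b2} ∩ {b0,b1,b2,b4,b5} ∩ {b0,b1,b6} = {b0,b1}; idom=b1
  b8: preds {b2,b5,b6}: {b0,b1,b2} ∩ {b0,b1,b2,b4,b5} ∩ {b0,b1,b6} = {b0,b1}; idom=b1

DF walk-up:
  join b1 pred b0: · stop@b0
  join b1 pred b8: b8→b1 stop@b0
  join b6 pred b1: · stop@b1
  join b6 pred b4: b4→b2 stop@b1
  join b7 pred b2: b2 stop@b1
  join b7 pred b5: b5→b4→b2 stop@b1
  join b7 pred b6: b6 stop@b1
  join b8 pred b2: b2 stop@b1
  join b8 pred b5: b5→b4→b2 stop@b1
  join b8 pred b6: b6 stop@b1
  b0: DF=∅
  b1: DF={b1}
  b2: DF={b6,b7,b8}
  b3: DF=∅
  b4: DF={b6,b7,b8}
  b5: DF={b7,b8}
  b6: DF={b7,b8}
  b7: DF=∅
  b8: DF={b1}

φ for u: defs {b0,b1,b5,b8}
  DF⁺ = {b1,b7,b8}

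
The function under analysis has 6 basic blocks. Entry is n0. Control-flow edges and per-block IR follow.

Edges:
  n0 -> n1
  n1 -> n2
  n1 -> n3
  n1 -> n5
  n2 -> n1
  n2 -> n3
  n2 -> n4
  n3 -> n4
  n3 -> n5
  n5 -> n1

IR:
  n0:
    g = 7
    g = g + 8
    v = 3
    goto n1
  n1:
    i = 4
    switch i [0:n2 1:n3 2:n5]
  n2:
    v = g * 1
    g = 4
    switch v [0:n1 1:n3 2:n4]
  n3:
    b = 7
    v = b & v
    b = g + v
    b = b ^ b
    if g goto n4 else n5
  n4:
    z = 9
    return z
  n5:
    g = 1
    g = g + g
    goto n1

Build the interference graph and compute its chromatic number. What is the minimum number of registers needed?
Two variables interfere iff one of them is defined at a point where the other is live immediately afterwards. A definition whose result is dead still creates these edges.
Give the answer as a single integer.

Per-block:
  n0: def={g,v} ue=∅
  n1: def={i} ue=∅
  n2: def={g,v} ue={g}
  n3: def={b,v} ue={g,v}
  n4: def={z} ue=∅
  n5: def={g} ue=∅

Backward fixpoint:
  live n0: ∅→{g,v}
  live n1: {g,v}→{g,v}
  live n2: {g}→{g,v}
  live n3: {g,v}→{v}
  live n4: ∅→∅
  live n5: {v}→{g,v}

Interference:
  b: {g,v}
  g: {b,i,v}
  i: {g,v}
  v: {b,g,i}
  z: ∅

Colouring:
  clique {b,g,v} ⇒ need ≥ 3
  3-colouring: r0={g,z}  r1={v}  r2={b,i}
  χ = 3

Answer: 3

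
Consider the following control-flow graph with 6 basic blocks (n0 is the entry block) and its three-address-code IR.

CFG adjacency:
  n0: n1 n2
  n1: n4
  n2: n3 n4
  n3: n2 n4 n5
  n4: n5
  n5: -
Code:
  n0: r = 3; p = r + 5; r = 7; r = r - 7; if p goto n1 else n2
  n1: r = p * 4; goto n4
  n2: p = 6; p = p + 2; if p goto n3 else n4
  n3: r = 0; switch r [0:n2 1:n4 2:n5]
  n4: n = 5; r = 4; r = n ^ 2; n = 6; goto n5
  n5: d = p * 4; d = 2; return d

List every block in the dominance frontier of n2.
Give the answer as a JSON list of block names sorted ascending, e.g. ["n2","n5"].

Answer: ["n2", "n4", "n5"]

Analysis:
idom tree: n1←n0 n2←n0 n3←n2 n4←n0 n5←n0
Dom at joins:
  n2: preds {n0,n3}: {n0} ∩ {n0,n2,n3} = {n0}; idom=n0
  n4: preds {n1,n2,n3}: {n0,n1} ∩ {n0,n2} ∩ {n0,n2,n3} = {n0}; idom=n0
  n5: preds {n3,n4}: {n0,n2,n3} ∩ {n0,n4} = {n0}; idom=n0

DF walk-up:
  join n2 pred n0: · stop@n0
  join n2 pred n3: n3→n2 stop@n0
  join n4 pred n1: n1 stop@n0
  join n4 pred n2: n2 stop@n0
  join n4 pred n3: n3→n2 stop@n0
  join n5 pred n3: n3→n2 stop@n0
  join n5 pred n4: n4 stop@n0
  n0 → ∅
  n1 → {n4}
  n2 → {n2,n4,n5}
  n3 → {n2,n4,n5}
  n4 → {n5}
  n5 → ∅

DF(n2) = ["n2", "n4", "n5"]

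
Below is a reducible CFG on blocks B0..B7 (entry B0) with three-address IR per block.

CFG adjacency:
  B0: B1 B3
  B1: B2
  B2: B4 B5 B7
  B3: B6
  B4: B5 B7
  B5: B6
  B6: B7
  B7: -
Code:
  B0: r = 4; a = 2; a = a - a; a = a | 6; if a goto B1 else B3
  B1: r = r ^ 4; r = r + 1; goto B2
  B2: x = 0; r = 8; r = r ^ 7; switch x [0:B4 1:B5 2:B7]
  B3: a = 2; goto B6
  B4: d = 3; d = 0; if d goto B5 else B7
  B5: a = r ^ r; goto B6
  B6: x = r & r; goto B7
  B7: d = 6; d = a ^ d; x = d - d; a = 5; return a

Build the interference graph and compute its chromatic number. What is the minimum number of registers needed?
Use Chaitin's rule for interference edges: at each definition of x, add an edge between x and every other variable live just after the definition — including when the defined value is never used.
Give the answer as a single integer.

def/use:
  B0: {a,r} / ∅
  B1: {r} / {r}
  B2: {r,x} / ∅
  B3: {a} / ∅
  B4: {d} / ∅
  B5: {a} / {r}
  B6: {x} / {r}
  B7: {a,d,x} / {a}

Liveness:
  B0 li=∅ lo={a,r}
  B1 li={a,r} lo={a}
  B2 li={a} lo={a,r}
  B3 li={r} lo={a,r}
  B4 li={a,r} lo={a,r}
  B5 li={r} lo={a,r}
  B6 li={a,r} lo={a}
  B7 li={a} lo=∅

Interference:
  a: {d,r,x}
  d: {a,r}
  r: {a,d,x}
  x: {a,r}

Chromatic number:
  {a,d,r} pairwise interfere (3-clique) ⇒ χ ≥ 3
  3-colouring: c0={a}  c1={r}  c2={d,x}
  χ = 3

Answer: 3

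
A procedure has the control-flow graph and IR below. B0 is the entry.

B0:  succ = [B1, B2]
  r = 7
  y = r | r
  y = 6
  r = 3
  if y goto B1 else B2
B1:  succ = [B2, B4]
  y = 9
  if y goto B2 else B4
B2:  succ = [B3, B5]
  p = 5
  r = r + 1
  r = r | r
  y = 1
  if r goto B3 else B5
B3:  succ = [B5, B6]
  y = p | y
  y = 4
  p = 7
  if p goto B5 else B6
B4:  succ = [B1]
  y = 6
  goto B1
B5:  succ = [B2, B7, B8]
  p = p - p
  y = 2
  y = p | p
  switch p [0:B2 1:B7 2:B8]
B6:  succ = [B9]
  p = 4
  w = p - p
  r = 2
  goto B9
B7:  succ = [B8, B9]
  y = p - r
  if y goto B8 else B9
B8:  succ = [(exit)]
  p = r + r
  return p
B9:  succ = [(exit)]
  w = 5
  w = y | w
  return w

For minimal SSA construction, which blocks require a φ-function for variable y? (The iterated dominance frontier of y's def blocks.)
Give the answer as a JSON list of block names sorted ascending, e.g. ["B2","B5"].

Answer: ["B1", "B2", "B5", "B8", "B9"]

Working:
idom tree: B1←B0 B2←B0 B3←B2 B4←B1 B5←B2 B6←B3 B7←B5 B8←B5 B9←B2
Dom at joins:
  B1: preds {B0,B4}: {B0} ∩ {B0,B1,B4} = {B0}; idom=B0
  B2: preds {B0,B1,B5}: {B0} ∩ {B0,B1} ∩ {B0,B2,B5} = {B0}; idom=B0
  B5: preds {B2,B3}: {B0,B2} ∩ {B0,B2,B3} = {B0,B2}; idom=B2
  B8: preds {B5,B7}: {B0,B2,B5} ∩ {B0,B2,B5,B7} = {B0,B2,B5}; idom=B5
  B9: preds {B6,B7}: {B0,B2,B3,B6} ∩ {B0,B2,B5,B7} = {B0,B2}; idom=B2

Frontier:
  join B1 pred B0: · stop@B0
  join B1 pred B4: B4→B1 stop@B0
  join B2 pred B0: · stop@B0
  join B2 pred B1: B1 stop@B0
  join B2 pred B5: B5→B2 stop@B0
  join B5 pred B2: · stop@B2
  join B5 pred B3: B3 stop@B2
  join B8 pred B5: · stop@B5
  join B8 pred B7: B7 stop@B5
  join B9 pred B6: B6→B3 stop@B2
  join B9 pred B7: B7→B5 stop@B2
  B0: DF=∅
  B1: DF={B1,B2}
  B2: DF={B2}
  B3: DF={B5,B9}
  B4: DF={B1}
  B5: DF={B2,B9}
  B6: DF={B9}
  B7: DF={B8,B9}
  B8: DF=∅
  B9: DF=∅

φ for y: defs {B0,B1,B2,B3,B4,B5,B7}
  DF⁺ = {B1,B2,B5,B8,B9}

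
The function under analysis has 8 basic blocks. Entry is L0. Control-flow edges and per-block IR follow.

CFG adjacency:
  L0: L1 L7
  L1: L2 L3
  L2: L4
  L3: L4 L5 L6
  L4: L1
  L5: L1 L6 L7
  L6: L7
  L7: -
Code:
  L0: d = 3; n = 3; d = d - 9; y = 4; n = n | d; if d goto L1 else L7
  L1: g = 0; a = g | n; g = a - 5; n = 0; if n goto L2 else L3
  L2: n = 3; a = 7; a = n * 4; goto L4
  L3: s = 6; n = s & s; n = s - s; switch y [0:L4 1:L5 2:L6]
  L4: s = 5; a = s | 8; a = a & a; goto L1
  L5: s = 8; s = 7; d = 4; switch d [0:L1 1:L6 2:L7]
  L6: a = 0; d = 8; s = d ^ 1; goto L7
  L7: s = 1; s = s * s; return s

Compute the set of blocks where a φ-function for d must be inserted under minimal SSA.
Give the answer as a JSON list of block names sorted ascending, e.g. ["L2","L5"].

idom tree: L1←L0 L2←L1 L3←L1 L4←L1 L5←L3 L6←L3 L7←L0
Dom∩ at merges:
  L1: preds {L0,L4,L5}: {L0} ∩ {L0,L1,L4} ∩ {L0,L1,L3,L5} = {L0}; idom=L0
  L4: preds {L2,L3}: {L0,L1,L2} ∩ {L0,L1,L3} = {L0,L1}; idom=L1
  L6: preds {L3,L5}: {L0,L1,L3} ∩ {L0,L1,L3,L5} = {L0,L1,L3}; idom=L3
  L7: preds {L0,L5,L6}: {L0} ∩ {L0,L1,L3,L5} ∩ {L0,L1,L3,L6} = {L0}; idom=L0

DF derivation:
  L1←L0: walk · to L0
  L1←L4: walk L4→L1 to L0
  L1←L5: walk L5→L3→L1 to L0
  L4←L2: walk L2 to L1
  L4←L3: walk L3 to L1
  L6←L3: walk · to L3
  L6←L5: walk L5 to L3
  L7←L0: walk · to L0
  L7←L5: walk L5→L3→L1 to L0
  L7←L6: walk L6→L3→L1 to L0
  L0: DF=∅
  L1: DF={L1,L7}
  L2: DF={L4}
  L3: DF={L1,L4,L7}
  L4: DF={L1}
  L5: DF={L1,L6,L7}
  L6: DF={L7}
  L7: DF=∅

φ for d: defs {L0,L5,L6}
  DF⁺ = {L1,L6,L7}

Answer: ["L1", "L6", "L7"]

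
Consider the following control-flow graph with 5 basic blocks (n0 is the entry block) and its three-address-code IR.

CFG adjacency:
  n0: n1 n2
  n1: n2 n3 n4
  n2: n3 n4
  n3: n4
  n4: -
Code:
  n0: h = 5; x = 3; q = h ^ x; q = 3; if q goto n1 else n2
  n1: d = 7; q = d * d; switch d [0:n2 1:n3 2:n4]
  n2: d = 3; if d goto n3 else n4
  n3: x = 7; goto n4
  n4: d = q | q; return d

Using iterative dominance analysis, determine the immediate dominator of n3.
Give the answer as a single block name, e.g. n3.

Answer: n0

Working:
idom tree: n1←n0 n2←n0 n3←n0 n4←n0
Join-block Dom:
  n2: preds {n0,n1}: {n0} ∩ {n0,n1} = {n0}; idom=n0
  n3: preds {n1,n2}: {n0,n1} ∩ {n0,n2} = {n0}; idom=n0
  n4: preds {n1,n2,n3}: {n0,n1} ∩ {n0,n2} ∩ {n0,n3} = {n0}; idom=n0

idom(n3) = n0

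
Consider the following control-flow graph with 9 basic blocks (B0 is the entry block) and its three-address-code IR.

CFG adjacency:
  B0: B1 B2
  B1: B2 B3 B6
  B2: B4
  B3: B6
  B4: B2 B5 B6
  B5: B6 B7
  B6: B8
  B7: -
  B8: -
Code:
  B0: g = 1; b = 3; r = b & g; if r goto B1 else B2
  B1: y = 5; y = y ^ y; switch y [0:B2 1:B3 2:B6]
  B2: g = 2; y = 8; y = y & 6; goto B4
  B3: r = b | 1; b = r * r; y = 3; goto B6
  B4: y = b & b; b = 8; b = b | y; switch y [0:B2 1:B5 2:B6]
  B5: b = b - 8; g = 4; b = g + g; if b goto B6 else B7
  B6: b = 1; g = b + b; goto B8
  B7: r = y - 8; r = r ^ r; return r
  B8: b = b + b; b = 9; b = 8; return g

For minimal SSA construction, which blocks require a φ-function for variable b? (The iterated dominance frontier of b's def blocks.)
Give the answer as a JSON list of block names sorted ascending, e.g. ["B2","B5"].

Answer: ["B2", "B6"]

Working:
idom tree: B1←B0 B2←B0 B3←B1 B4←B2 B5←B4 B6←B0 B7←B5 B8←B6
Dom at joins:
  B2: preds {B0,B1,B4}: {B0} ∩ {B0,B1} ∩ {B0,B2,B4} = {B0}; idom=B0
  B6: preds {B1,B3,B4,B5}: {B0,B1} ∩ {B0,B1,B3} ∩ {B0,B2,B4} ∩ {B0,B2,B4,B5} = {B0}; idom=B0

DF derivation:
  B2←B0: walk · to B0
  B2←B1: walk B1 to B0
  B2←B4: walk B4→B2 to B0
  B6←B1: walk B1 to B0
  B6←B3: walk B3→B1 to B0
  B6←B4: walk B4→B2 to B0
  B6←B5: walk B5→B4→B2 to B0
  B0: DF=∅
  B1: DF={B2,B6}
  B2: DF={B2,B6}
  B3: DF={B6}
  B4: DF={B2,B6}
  B5: DF={B6}
  B6: DF=∅
  B7: DF=∅
  B8: DF=∅

φ for b: defs {B0,B3,B4,B5,B6,B8}
  DF⁺ = {B2,B6}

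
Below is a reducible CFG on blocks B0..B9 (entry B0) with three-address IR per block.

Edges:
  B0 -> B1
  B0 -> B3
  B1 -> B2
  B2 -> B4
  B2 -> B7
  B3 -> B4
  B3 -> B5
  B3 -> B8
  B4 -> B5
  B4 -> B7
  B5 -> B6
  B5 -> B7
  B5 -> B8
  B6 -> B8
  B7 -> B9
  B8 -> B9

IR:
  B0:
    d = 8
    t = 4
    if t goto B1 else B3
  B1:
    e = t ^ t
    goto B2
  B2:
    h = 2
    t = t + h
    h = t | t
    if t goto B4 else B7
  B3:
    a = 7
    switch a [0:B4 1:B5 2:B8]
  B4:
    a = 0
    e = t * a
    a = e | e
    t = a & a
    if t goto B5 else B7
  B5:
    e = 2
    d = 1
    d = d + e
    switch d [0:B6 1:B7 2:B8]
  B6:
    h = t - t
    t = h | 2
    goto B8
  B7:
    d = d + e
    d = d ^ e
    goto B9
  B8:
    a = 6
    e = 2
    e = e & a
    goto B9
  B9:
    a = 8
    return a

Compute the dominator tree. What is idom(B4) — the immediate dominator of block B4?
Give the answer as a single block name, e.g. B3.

Answer: B0

Analysis:
idom tree: B1←B0 B2←B1 B3←B0 B4←B0 B5←B0 B6←B5 B7←B0 B8←B0 B9←B0
Dom∩ at merges:
  B4: preds {B2,B3}: {B0,B1,B2} ∩ {B0,B3} = {B0}; idom=B0
  B5: preds {B3,B4}: {B0,B3} ∩ {B0,B4} = {B0}; idom=B0
  B7: preds {B2,B4,B5}: {B0,B1,B2} ∩ {B0,B4} ∩ {B0,B5} = {B0}; idom=B0
  B8: preds {B3,B5,B6}: {B0,B3} ∩ {B0,B5} ∩ {B0,B5,B6} = {B0}; idom=B0
  B9: preds {B7,B8}: {B0,B7} ∩ {B0,B8} = {B0}; idom=B0

idom(B4) = B0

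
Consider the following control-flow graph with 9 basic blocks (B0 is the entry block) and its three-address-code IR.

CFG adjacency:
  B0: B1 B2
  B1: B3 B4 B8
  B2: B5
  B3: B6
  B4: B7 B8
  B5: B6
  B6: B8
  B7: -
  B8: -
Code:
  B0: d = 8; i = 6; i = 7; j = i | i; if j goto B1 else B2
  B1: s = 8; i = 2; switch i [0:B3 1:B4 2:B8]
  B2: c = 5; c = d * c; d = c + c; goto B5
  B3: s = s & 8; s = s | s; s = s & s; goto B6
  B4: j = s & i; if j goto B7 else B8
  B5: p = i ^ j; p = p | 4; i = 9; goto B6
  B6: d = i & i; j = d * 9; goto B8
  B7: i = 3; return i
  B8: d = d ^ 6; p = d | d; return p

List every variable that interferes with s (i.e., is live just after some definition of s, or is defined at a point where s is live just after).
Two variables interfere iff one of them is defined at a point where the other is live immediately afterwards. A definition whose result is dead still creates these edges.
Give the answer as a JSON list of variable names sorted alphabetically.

Answer: ["d", "i"]

Derivation:
Per-block:
  B0: def={d,i,j} ue=∅
  B1: def={i,s} ue=∅
  B2: def={c,d} ue={d}
  B3: def={s} ue={s}
  B4: def={j} ue={i,s}
  B5: def={i,p} ue={i,j}
  B6: def={d,j} ue={i}
  B7: def={i} ue=∅
  B8: def={d,p} ue={d}

Backward fixpoint:
  live B0: ∅→{d,i,j}
  live B1: {d}→{d,i,s}
  live B2: {d,i,j}→{i,j}
  live B3: {i,s}→{i}
  live B4: {d,i,s}→{d}
  live B5: {i,j}→{i}
  live B6: {i}→{d}
  live B7: ∅→∅
  live B8: {d}→∅

Interference:
  c — {d,i,j}
  d — {c,i,j,s}
  i — {c,d,j,s}
  j — {c,d,i}
  p — ∅
  s — {d,i}

N(s) = ["d", "i"]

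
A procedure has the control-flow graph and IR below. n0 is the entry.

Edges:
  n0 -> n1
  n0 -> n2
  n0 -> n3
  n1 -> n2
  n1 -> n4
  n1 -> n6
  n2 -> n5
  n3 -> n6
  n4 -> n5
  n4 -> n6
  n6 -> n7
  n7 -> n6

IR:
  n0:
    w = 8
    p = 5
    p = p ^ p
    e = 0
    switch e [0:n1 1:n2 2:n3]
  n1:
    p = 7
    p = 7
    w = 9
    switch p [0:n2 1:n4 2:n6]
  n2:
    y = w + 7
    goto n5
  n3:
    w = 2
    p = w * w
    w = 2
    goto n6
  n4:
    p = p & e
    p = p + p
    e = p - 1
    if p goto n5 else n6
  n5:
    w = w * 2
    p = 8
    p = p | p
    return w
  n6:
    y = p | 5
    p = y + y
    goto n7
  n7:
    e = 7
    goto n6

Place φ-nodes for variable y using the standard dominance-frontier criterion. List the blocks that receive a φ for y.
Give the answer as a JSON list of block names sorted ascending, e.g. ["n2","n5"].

idom tree: n1←n0 n2←n0 n3←n0 n4←n1 n5←n0 n6←n0 n7←n6
Dom∩ at merges:
  n2: preds {n0,n1}: {n0} ∩ {n0,n1} = {n0}; idom=n0
  n5: preds {n2,n4}: {n0,n2} ∩ {n0,n1,n4} = {n0}; idom=n0
  n6: preds {n1,n3,n4,n7}: {n0,n1} ∩ {n0,n3} ∩ {n0,n1,n4} ∩ {n0,n6,n7} = {n0}; idom=n0

DF derivation:
  n2←n0: walk · to n0
  n2←n1: walk n1 to n0
  n5←n2: walk n2 to n0
  n5←n4: walk n4→n1 to n0
  n6←n1: walk n1 to n0
  n6←n3: walk n3 to n0
  n6←n4: walk n4→n1 to n0
  n6←n7: walk n7→n6 to n0
  n0 → ∅
  n1 → {n2,n5,n6}
  n2 → {n5}
  n3 → {n6}
  n4 → {n5,n6}
  n5 → ∅
  n6 → {n6}
  n7 → {n6}

φ for y: defs {n2,n6}
  DF⁺ = {n5,n6}

Answer: ["n5", "n6"]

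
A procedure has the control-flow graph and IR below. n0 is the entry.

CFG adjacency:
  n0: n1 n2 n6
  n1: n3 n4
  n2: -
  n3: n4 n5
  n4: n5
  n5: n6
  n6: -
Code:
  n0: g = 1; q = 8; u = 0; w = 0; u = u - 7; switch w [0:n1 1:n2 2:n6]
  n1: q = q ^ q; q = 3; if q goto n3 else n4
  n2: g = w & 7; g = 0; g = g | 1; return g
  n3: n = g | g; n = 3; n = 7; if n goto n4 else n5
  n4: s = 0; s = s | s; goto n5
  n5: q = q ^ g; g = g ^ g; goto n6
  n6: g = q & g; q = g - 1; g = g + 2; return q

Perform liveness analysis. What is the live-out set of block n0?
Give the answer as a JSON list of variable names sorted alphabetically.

def/use:
  n0: def={g,q,u,w} ue=∅
  n1: def={q} ue={q}
  n2: def={g} ue={w}
  n3: def={n} ue={g}
  n4: def={s} ue=∅
  n5: def={g,q} ue={g,q}
  n6: def={g,q} ue={g,q}

Liveness:
  n0 li=∅ lo={g,q,w}
  n1 li={g,q} lo={g,q}
  n2 li={w} lo=∅
  n3 li={g,q} lo={g,q}
  n4 li={g,q} lo={g,q}
  n5 li={g,q} lo={g,q}
  n6 li={g,q} lo=∅

live-out(n0) = ["g", "q", "w"]

Answer: ["g", "q", "w"]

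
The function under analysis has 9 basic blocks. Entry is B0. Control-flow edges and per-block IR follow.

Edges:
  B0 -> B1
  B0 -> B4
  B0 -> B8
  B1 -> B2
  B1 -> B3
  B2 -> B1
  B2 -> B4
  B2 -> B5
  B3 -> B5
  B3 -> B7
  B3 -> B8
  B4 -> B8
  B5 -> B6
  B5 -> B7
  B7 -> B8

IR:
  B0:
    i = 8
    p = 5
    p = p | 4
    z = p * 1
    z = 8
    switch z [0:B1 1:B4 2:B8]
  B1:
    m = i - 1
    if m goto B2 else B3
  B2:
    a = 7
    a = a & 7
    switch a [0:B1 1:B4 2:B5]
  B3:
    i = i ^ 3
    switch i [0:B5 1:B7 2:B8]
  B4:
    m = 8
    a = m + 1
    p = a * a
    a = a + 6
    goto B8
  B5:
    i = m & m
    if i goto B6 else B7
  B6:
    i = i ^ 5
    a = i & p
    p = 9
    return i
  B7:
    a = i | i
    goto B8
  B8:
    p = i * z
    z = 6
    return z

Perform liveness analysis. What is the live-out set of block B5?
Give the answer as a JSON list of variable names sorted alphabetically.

Answer: ["i", "p", "z"]

Derivation:
Per-block:
  B0: def={i,p,z} ue=∅
  B1: def={m} ue={i}
  B2: def={a} ue=∅
  B3: def={i} ue={i}
  B4: def={a,m,p} ue=∅
  B5: def={i} ue={m}
  B6: def={a,i,p} ue={i,p}
  B7: def={a} ue={i}
  B8: def={p,z} ue={i,z}

Backward fixpoint:
  B0: in=∅ out={i,p,z}
  B1: in={i,p,z} out={i,m,p,z}
  B2: in={i,m,p,z} out={i,m,p,z}
  B3: in={i,m,p,z} out={i,m,p,z}
  B4: in={i,z} out={i,z}
  B5: in={m,p,z} out={i,p,z}
  B6: in={i,p} out=∅
  B7: in={i,z} out={i,z}
  B8: in={i,z} out=∅

live-out(B5) = ["i", "p", "z"]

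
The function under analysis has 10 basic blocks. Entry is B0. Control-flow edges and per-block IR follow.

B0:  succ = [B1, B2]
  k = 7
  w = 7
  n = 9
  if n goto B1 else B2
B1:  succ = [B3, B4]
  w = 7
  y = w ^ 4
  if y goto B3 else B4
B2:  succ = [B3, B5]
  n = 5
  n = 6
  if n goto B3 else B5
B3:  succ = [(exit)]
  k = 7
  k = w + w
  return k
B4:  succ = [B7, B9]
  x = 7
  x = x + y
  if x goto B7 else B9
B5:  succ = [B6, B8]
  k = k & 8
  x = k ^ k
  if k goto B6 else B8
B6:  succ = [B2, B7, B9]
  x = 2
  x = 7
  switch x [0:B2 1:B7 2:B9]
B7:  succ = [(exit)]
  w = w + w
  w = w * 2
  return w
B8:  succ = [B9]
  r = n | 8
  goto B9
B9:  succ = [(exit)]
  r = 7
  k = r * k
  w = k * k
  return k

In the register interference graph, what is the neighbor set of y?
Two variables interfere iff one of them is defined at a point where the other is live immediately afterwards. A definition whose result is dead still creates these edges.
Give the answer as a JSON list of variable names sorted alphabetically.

def/use:
  B0 def {k,n,w} use ∅
  B1 def {w,y} use ∅
  B2 def {n} use ∅
  B3 def {k} use {w}
  B4 def {x} use {y}
  B5 def {k,x} use {k}
  B6 def {x} use ∅
  B7 def {w} use {w}
  B8 def {r} use {n}
  B9 def {k,r,w} use {k}

Liveness:
  B0: in=∅ out={k,w}
  B1: in={k} out={k,w,y}
  B2: in={k,w} out={k,n,w}
  B3: in={w} out=∅
  B4: in={k,w,y} out={k,w}
  B5: in={k,n,w} out={k,n,w}
  B6: in={k,w} out={k,w}
  B7: in={w} out=∅
  B8: in={k,n} out={k}
  B9: in={k} out=∅

Interfere edges:
  k — {n,r,w,x,y}
  n — {k,w,x}
  r — {k}
  w — {k,n,x,y}
  x — {k,n,w,y}
  y — {k,w,x}

N(y) = ["k", "w", "x"]

Answer: ["k", "w", "x"]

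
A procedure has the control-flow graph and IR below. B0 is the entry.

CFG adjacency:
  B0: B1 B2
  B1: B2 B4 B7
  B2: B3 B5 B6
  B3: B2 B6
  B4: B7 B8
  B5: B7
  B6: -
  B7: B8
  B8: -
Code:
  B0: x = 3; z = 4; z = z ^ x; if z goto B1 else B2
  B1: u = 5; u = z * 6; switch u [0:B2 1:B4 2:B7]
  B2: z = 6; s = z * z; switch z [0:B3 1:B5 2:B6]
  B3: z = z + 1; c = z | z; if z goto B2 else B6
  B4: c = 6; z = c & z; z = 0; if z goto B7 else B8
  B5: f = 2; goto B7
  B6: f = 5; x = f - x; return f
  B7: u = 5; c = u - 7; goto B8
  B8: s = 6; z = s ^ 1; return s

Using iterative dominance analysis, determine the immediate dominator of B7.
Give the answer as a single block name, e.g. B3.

idom tree: B1←B0 B2←B0 B3←B2 B4←B1 B5←B2 B6←B2 B7←B0 B8←B0
Join-block Dom:
  B2: preds {B0,B1,B3}: {B0} ∩ {B0,B1} ∩ {B0,B2,B3} = {B0}; idom=B0
  B6: preds {B2,B3}: {B0,B2} ∩ {B0,B2,B3} = {B0,B2}; idom=B2
  B7: preds {B1,B4,B5}: {B0,B1} ∩ {B0,B1,B4} ∩ {B0,B2,B5} = {B0}; idom=B0
  B8: preds {B4,B7}: {B0,B1,B4} ∩ {B0,B7} = {B0}; idom=B0

idom(B7) = B0

Answer: B0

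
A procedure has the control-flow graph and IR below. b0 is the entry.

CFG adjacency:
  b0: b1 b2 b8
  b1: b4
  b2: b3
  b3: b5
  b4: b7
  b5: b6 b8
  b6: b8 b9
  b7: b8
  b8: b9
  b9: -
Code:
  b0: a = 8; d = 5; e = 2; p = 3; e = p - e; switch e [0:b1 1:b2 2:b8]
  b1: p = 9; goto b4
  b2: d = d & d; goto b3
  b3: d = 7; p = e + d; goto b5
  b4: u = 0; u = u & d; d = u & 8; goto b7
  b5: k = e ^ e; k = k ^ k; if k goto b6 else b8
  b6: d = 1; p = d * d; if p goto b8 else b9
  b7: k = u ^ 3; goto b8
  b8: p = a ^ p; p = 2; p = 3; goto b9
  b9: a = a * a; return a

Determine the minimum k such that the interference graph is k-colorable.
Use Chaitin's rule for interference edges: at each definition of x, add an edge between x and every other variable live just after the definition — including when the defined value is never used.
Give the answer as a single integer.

Per-block:
  b0: {a,d,e,p} / ∅
  b1: {p} / ∅
  b2: {d} / {d}
  b3: {d,p} / {e}
  b4: {d,u} / {d}
  b5: {k} / {e}
  b6: {d,p} / ∅
  b7: {k} / {u}
  b8: {p} / {a,p}
  b9: {a} / {a}

Backward fixpoint:
  b0: in=∅ out={a,d,e,p}
  b1: in={a,d} out={a,d,p}
  b2: in={a,d,e} out={a,e}
  b3: in={a,e} out={a,e,p}
  b4: in={a,d,p} out={a,p,u}
  b5: in={a,e,p} out={a,p}
  b6: in={a} out={a,p}
  b7: in={a,p,u} out={a,p}
  b8: in={a,p} out={a}
  b9: in={a} out=∅

Interfere edges:
  a↔{d,e,k,p,u}
  d↔{a,e,p,u}
  e↔{a,d,p}
  k↔{a,p}
  p↔{a,d,e,k,u}
  u↔{a,d,p}

Chromatic number:
  lower bound: {a,d,e,p} mutually conflict ⇒ χ ≥ 4
  4-colouring: R0={a}  R1={p}  R2={d,k}  R3={e,u}
  χ = 4

Answer: 4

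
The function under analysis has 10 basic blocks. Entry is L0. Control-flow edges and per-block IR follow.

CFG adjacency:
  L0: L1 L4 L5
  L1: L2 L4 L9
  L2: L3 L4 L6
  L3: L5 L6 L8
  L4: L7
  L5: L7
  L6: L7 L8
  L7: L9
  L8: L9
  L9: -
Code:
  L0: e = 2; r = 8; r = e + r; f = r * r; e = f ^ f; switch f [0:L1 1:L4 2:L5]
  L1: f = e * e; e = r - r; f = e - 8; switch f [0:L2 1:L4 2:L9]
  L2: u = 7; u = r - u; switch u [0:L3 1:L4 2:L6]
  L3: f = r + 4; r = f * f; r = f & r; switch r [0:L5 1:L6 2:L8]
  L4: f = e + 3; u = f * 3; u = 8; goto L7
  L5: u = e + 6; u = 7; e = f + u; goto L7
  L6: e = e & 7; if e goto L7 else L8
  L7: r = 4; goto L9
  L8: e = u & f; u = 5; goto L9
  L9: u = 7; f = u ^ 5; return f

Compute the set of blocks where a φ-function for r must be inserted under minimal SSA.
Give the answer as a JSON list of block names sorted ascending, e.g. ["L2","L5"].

Answer: ["L5", "L6", "L7", "L8", "L9"]

Derivation:
idom tree: L1←L0 L2←L1 L3←L2 L4←L0 L5←L0 L6←L2 L7←L0 L8←L2 L9←L0
Dom at joins:
  L4: preds {L0,L1,L2}: {L0} ∩ {L0,L1} ∩ {L0,L1,L2} = {L0}; idom=L0
  L5: preds {L0,L3}: {L0} ∩ {L0,L1,L2,L3} = {L0}; idom=L0
  L6: preds {L2,L3}: {L0,L1,L2} ∩ {L0,L1,L2,L3} = {L0,L1,L2}; idom=L2
  L7: preds {L4,L5,L6}: {L0,L4} ∩ {L0,L5} ∩ {L0,L1,L2,L6} = {L0}; idom=L0
  L8: preds {L3,L6}: {L0,L1,L2,L3} ∩ {L0,L1,L2,L6} = {L0,L1,L2}; idom=L2
  L9: preds {L1,L7,L8}: {L0,L1} ∩ {L0,L7} ∩ {L0,L1,L2,L8} = {L0}; idom=L0

DF walk-up:
  L4←L0: walk · to L0
  L4←L1: walk L1 to L0
  L4←L2: walk L2→L1 to L0
  L5←L0: walk · to L0
  L5←L3: walk L3→L2→L1 to L0
  L6←L2: walk · to L2
  L6←L3: walk L3 to L2
  L7←L4: walk L4 to L0
  L7←L5: walk L5 to L0
  L7←L6: walk L6→L2→L1 to L0
  L8←L3: walk L3 to L2
  L8←L6: walk L6 to L2
  L9←L1: walk L1 to L0
  L9←L7: walk L7 to L0
  L9←L8: walk L8→L2→L1 to L0
  DF(L0)=∅
  DF(L1)={L4,L5,L7,L9}
  DF(L2)={L4,L5,L7,L9}
  DF(L3)={L5,L6,L8}
  DF(L4)={L7}
  DF(L5)={L7}
  DF(L6)={L7,L8}
  DF(L7)={L9}
  DF(L8)={L9}
  DF(L9)=∅

φ for r: defs {L0,L3,L7}
  DF⁺ = {L5,L6,L7,L8,L9}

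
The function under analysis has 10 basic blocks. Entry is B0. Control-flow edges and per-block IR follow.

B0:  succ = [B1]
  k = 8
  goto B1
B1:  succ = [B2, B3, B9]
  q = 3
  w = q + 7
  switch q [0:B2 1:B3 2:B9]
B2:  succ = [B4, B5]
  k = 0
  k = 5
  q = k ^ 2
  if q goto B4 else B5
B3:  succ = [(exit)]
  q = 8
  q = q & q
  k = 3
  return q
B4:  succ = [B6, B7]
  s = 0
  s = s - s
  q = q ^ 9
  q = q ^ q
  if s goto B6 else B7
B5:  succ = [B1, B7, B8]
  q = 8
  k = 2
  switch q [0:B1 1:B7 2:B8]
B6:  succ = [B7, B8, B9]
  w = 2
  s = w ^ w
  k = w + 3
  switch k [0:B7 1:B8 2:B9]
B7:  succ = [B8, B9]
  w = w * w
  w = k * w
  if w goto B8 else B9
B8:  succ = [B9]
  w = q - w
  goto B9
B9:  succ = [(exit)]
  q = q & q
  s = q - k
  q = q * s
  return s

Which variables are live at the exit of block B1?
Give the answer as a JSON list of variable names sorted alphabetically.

Answer: ["k", "q", "w"]

Analysis:
Block summaries:
  B0: def={k} ue=∅
  B1: def={q,w} ue=∅
  B2: def={k,q} ue=∅
  B3: def={k,q} ue=∅
  B4: def={q,s} ue={q}
  B5: def={k,q} ue=∅
  B6: def={k,s,w} ue=∅
  B7: def={w} ue={k,w}
  B8: def={w} ue={q,w}
  B9: def={q,s} ue={k,q}

Liveness:
  live B0: ∅→{k}
  live B1: {k}→{k,q,w}
  live B2: {w}→{k,q,w}
  live B3: ∅→∅
  live B4: {k,q,w}→{k,q,w}
  live B5: {w}→{k,q,w}
  live B6: {q}→{k,q,w}
  live B7: {k,q,w}→{k,q,w}
  live B8: {k,q,w}→{k,q}
  live B9: {k,q}→∅

live-out(B1) = ["k", "q", "w"]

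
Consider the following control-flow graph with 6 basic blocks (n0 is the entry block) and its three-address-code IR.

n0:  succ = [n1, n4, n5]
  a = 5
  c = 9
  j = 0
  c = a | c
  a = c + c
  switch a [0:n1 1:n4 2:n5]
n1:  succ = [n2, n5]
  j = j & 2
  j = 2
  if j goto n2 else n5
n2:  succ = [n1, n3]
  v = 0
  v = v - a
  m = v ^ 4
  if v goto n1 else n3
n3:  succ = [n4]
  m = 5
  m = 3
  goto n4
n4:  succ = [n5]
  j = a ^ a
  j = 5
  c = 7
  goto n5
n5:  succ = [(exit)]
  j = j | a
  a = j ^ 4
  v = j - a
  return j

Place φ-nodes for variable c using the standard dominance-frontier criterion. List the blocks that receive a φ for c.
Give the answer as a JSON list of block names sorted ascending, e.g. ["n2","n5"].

idom tree: n1←n0 n2←n1 n3←n2 n4←n0 n5←n0
Dom at joins:
  n1: preds {n0,n2}: {n0} ∩ {n0,n1,n2} = {n0}; idom=n0
  n4: preds {n0,n3}: {n0} ∩ {n0,n1,n2,n3} = {n0}; idom=n0
  n5: preds {n0,n1,n4}: {n0} ∩ {n0,n1} ∩ {n0,n4} = {n0}; idom=n0

Frontier:
  n1←n0: walk · to n0
  n1←n2: walk n2→n1 to n0
  n4←n0: walk · to n0
  n4←n3: walk n3→n2→n1 to n0
  n5←n0: walk · to n0
  n5←n1: walk n1 to n0
  n5←n4: walk n4 to n0
  n0: DF=∅
  n1: DF={n1,n4,n5}
  n2: DF={n1,n4}
  n3: DF={n4}
  n4: DF={n5}
  n5: DF=∅

φ for c: defs {n0,n4}
  DF⁺ = {n5}

Answer: ["n5"]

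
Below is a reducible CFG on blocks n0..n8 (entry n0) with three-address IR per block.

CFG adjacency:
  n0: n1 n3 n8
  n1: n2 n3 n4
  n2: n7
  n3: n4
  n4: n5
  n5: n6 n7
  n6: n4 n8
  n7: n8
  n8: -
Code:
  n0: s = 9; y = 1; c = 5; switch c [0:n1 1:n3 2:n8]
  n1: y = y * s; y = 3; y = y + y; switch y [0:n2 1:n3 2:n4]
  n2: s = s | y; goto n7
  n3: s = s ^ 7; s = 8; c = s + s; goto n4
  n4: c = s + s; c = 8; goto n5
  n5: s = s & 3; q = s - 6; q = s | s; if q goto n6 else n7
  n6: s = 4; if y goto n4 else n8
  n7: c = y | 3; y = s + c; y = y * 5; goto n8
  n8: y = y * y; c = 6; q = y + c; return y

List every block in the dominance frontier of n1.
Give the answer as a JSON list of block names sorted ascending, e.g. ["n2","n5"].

idom tree: n1←n0 n2←n1 n3←n0 n4←n0 n5←n4 n6←n5 n7←n0 n8←n0
Dom at joins:
  n3: preds {n0,n1}: {n0} ∩ {n0,n1} = {n0}; idom=n0
  n4: preds {n1,n3,n6}: {n0,n1} ∩ {n0,n3} ∩ {n0,n4,n5,n6} = {n0}; idom=n0
  n7: preds {n2,n5}: {n0,n1,n2} ∩ {n0,n4,n5} = {n0}; idom=n0
  n8: preds {n0,n6,n7}: {n0} ∩ {n0,n4,n5,n6} ∩ {n0,n7} = {n0}; idom=n0

DF derivation:
  join n3 pred n0: · stop@n0
  join n3 pred n1: n1 stop@n0
  join n4 pred n1: n1 stop@n0
  join n4 pred n3: n3 stop@n0
  join n4 pred n6: n6→n5→n4 stop@n0
  join n7 pred n2: n2→n1 stop@n0
  join n7 pred n5: n5→n4 stop@n0
  join n8 pred n0: · stop@n0
  join n8 pred n6: n6→n5→n4 stop@n0
  join n8 pred n7: n7 stop@n0
  n0: DF=∅
  n1: DF={n3,n4,n7}
  n2: DF={n7}
  n3: DF={n4}
  n4: DF={n4,n7,n8}
  n5: DF={n4,n7,n8}
  n6: DF={n4,n8}
  n7: DF={n8}
  n8: DF=∅

DF(n1) = ["n3", "n4", "n7"]

Answer: ["n3", "n4", "n7"]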